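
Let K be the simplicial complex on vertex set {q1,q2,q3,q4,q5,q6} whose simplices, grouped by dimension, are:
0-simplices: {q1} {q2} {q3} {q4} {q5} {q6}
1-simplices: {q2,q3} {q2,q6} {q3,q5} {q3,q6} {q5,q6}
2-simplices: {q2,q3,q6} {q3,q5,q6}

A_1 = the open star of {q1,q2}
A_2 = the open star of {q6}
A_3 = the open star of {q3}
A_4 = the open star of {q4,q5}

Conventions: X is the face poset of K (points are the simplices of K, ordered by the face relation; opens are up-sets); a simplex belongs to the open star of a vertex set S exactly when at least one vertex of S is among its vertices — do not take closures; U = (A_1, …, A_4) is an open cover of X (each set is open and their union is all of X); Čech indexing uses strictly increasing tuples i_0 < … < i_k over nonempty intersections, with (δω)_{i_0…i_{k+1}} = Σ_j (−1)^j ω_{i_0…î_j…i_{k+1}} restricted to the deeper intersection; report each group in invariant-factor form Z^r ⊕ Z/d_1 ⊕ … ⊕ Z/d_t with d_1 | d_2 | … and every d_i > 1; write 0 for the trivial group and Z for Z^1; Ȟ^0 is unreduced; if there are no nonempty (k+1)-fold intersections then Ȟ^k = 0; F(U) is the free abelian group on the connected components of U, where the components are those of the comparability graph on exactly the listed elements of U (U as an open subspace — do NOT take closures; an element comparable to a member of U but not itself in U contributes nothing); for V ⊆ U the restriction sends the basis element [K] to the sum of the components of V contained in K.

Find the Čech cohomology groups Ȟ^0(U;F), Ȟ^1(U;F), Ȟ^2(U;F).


intersection data:
  A1={{q1},{q2},{q2,q3},{q2,q6},{q2,q3,q6}} A2={{q6},{q2,q6},{q3,q6},{q5,q6},{q2,q3,q6},{q3,q5,q6}} A3={{q3},{q2,q3},{q3,q5},{q3,q6},{q2,q3,q6},{q3,q5,q6}} A4={{q4},{q5},{q3,q5},{q5,q6},{q3,q5,q6}}
  A12={{q2,q6},{q2,q3,q6}} A13={{q2,q3},{q2,q3,q6}} A23={{q3,q6},{q2,q3,q6},{q3,q5,q6}} A24={{q5,q6},{q3,q5,q6}} A34={{q3,q5},{q3,q5,q6}}
  A123={{q2,q3,q6}} A234={{q3,q5,q6}}
components per intersection:
  A1: {{q1}} {{q2},{q2,q3},{q2,q6},{q2,q3,q6}}
  A2: {{q6},{q2,q6},{q3,q6},{q5,q6},{q2,q3,q6},{q3,q5,q6}}
  A3: {{q3},{q2,q3},{q3,q5},{q3,q6},{q2,q3,q6},{q3,q5,q6}}
  A4: {{q4}} {{q5},{q3,q5},{q5,q6},{q3,q5,q6}}
  A12: {{q2,q6},{q2,q3,q6}}
  A13: {{q2,q3},{q2,q3,q6}}
  A23: {{q3,q6},{q2,q3,q6},{q3,q5,q6}}
  A24: {{q5,q6},{q3,q5,q6}}
  A34: {{q3,q5},{q3,q5,q6}}
  A123: {{q2,q3,q6}}
  A234: {{q3,q5,q6}}
C dims 6,5,2; δ0: rk 3, SNF 1^3; δ1: rk 2, SNF 1^2
Ȟ^0 = (6 − 3) − 0 = 3, so Ȟ^0 ≅ Z^3
Ȟ^1 = (5 − 2) − 3 = 0, so Ȟ^1 ≅ 0
Ȟ^2 = (2 − 0) − 2 = 0, so Ȟ^2 ≅ 0

Ȟ^0 ≅ Z^3,  Ȟ^1 ≅ 0,  Ȟ^2 ≅ 0


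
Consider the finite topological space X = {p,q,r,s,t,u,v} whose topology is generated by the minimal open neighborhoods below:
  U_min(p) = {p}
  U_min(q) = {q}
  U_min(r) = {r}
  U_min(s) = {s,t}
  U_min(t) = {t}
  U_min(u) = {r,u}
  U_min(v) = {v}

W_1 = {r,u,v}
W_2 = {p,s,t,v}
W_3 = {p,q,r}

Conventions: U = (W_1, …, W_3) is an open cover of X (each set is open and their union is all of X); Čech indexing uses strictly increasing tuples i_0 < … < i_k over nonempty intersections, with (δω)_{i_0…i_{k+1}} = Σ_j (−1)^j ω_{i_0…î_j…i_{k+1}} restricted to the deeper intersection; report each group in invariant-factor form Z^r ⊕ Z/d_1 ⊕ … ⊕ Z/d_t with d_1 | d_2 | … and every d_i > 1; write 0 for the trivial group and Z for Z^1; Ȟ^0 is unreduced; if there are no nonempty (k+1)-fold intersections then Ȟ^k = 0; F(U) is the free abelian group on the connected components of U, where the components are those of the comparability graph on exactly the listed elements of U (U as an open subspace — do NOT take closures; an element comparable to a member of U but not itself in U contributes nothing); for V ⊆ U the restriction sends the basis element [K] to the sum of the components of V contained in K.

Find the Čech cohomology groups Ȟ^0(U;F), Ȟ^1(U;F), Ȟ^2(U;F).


Ȟ^0 ≅ Z^5, Ȟ^1 ≅ 0 and Ȟ^2 ≅ 0

nerve of the cover:
  W12={v} W13={r} W23={p}
components per intersection:
  W1: {r,u} {v}
  W2: {p} {s,t} {v}
  W3: {p} {q} {r}
  W12: {v}
  W13: {r}
  W23: {p}
C dims 8,3; δ0: rk 3, SNF 1^3
Ȟ^0 = (8 − 3) − 0 = 5, so Ȟ^0 ≅ Z^5
Ȟ^1 = (3 − 0) − 3 = 0, so Ȟ^1 ≅ 0
Ȟ^2 = (0 − 0) − 0 = 0, so Ȟ^2 ≅ 0


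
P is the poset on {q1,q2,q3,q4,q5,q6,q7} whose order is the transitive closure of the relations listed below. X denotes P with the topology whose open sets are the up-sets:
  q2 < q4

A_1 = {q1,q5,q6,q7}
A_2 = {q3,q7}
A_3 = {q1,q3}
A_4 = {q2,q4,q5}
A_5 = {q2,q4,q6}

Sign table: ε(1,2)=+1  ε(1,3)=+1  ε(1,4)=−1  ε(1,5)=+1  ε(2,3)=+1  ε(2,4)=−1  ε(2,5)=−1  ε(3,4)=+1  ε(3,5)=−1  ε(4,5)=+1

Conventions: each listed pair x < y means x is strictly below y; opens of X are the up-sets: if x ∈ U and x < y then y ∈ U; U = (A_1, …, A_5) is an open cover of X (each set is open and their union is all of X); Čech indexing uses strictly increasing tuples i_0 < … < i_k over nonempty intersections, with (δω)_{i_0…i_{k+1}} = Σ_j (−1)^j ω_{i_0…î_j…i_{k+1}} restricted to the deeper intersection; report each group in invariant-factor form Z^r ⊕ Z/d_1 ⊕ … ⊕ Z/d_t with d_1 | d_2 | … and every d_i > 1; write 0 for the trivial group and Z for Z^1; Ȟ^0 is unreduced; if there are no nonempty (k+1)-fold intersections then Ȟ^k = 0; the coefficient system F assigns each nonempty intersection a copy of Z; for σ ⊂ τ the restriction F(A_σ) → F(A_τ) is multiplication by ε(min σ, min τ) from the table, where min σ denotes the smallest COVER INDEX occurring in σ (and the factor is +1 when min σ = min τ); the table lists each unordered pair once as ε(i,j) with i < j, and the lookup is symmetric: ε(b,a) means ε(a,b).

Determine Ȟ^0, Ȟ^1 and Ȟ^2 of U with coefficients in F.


Ȟ^0 ≅ 0,  Ȟ^1 ≅ Z ⊕ Z/2,  Ȟ^2 ≅ 0

cover nerve:
  A12={q7} A13={q1} A14={q5} A15={q6} A23={q3} A45={q2,q4}
C dims 5,6; δ0: rk 5, SNF 1^4·2
Ȟ^0: (5−5)−0=0 ⇒ 0
Ȟ^1: (6−0)−5=1 plus torsion [2] ⇒ Z ⊕ Z/2
Ȟ^2: (0−0)−0=0 ⇒ 0


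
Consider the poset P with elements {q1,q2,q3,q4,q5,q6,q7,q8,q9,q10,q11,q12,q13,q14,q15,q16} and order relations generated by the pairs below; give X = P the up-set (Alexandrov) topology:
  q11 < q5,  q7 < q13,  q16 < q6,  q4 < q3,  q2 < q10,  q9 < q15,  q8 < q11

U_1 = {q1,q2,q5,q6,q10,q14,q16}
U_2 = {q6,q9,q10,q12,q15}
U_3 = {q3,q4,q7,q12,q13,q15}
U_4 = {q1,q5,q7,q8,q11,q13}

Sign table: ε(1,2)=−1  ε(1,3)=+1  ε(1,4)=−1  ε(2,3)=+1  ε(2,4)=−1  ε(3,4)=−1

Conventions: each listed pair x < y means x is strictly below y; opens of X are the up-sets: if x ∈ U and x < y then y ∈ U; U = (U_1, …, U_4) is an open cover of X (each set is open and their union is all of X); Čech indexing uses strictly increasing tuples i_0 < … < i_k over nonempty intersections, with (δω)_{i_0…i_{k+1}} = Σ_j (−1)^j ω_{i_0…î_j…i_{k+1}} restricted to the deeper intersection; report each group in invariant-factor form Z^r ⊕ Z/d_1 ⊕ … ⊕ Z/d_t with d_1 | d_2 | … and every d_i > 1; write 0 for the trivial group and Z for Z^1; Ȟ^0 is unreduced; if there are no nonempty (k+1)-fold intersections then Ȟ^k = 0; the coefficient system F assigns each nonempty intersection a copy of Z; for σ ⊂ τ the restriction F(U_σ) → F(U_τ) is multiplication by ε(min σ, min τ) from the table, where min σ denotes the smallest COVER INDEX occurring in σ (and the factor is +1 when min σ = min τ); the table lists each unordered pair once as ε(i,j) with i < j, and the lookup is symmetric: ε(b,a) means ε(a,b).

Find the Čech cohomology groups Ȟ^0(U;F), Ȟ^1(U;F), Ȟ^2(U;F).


Ȟ^0(U;F) ≅ 0; Ȟ^1(U;F) ≅ Z/2; Ȟ^2(U;F) ≅ 0

intersection data:
  U12={q6,q10} U14={q1,q5} U23={q12,q15} U34={q7,q13}
C dims 4,4; δ0: rk 4, SNF 1^3·2
Ȟ^0 = (4 − 4) − 0 = 0, so Ȟ^0 ≅ 0
Ȟ^1 = (4 − 0) − 4 = 0 plus torsion [2], so Ȟ^1 ≅ Z/2
Ȟ^2 = (0 − 0) − 0 = 0, so Ȟ^2 ≅ 0


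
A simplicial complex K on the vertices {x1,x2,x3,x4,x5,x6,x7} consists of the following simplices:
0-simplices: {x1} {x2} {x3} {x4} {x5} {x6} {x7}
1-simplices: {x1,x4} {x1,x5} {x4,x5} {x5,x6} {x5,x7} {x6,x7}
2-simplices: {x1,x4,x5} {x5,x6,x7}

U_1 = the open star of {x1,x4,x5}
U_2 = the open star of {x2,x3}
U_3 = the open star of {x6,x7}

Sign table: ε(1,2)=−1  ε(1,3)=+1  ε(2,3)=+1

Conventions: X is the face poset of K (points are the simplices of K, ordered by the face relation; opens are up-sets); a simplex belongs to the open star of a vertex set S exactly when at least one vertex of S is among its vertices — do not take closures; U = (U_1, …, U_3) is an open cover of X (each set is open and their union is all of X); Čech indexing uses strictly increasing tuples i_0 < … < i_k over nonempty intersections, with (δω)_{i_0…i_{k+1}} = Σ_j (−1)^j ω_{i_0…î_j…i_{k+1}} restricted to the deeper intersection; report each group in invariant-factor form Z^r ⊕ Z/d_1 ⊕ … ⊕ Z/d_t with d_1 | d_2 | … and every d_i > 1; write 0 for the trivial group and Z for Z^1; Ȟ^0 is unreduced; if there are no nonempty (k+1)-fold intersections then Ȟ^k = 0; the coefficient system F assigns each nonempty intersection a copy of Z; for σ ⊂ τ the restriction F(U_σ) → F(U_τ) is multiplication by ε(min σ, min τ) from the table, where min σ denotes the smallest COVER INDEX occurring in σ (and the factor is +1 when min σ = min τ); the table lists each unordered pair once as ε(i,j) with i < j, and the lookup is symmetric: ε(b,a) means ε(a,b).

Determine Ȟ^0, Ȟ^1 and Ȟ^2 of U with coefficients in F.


nerve simplices:
  U1={{x1},{x4},{x5},{x1,x4},{x1,x5},{x4,x5},{x5,x6},{x5,x7},{x1,x4,x5},{x5,x6,x7}} U2={{x2},{x3}} U3={{x6},{x7},{x5,x6},{x5,x7},{x6,x7},{x5,x6,x7}}
  U13={{x5,x6},{x5,x7},{x5,x6,x7}}
C dims 3,1; δ0: rk 1, SNF 1^1
degree 0: 3−1−0 = 2 → Ȟ^0 ≅ Z^2
degree 1: 1−0−1 = 0 → Ȟ^1 ≅ 0
degree 2: 0−0−0 = 0 → Ȟ^2 ≅ 0

Ȟ^0 = Z^2, Ȟ^1 = 0, Ȟ^2 = 0


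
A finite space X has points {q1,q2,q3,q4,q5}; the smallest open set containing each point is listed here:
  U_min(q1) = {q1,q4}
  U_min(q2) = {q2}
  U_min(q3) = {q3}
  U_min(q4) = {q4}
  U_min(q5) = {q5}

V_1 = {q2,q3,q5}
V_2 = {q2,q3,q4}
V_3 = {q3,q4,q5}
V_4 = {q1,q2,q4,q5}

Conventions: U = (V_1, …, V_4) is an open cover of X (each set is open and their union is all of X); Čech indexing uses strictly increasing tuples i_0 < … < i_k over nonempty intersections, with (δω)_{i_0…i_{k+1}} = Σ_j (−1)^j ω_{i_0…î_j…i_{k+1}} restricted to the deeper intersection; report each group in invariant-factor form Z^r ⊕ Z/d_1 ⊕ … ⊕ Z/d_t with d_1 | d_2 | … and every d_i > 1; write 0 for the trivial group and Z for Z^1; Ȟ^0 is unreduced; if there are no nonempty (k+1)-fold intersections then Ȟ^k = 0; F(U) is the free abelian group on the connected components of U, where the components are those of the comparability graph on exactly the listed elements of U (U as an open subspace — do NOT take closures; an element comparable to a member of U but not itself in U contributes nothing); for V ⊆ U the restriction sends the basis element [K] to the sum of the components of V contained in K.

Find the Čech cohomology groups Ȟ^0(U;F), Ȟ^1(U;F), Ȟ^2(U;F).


Ȟ^0 = Z^4, Ȟ^1 = 0 and Ȟ^2 = 0

nerve of the cover:
  V12={q2,q3} V13={q3,q5} V14={q2,q5} V23={q3,q4} V24={q2,q4} V34={q4,q5}
  V123={q3} V124={q2} V134={q5} V234={q4}
components per intersection:
  V1: {q2} {q3} {q5}
  V2: {q2} {q3} {q4}
  V3: {q3} {q4} {q5}
  V4: {q1,q4} {q2} {q5}
  V12: {q2} {q3}
  V13: {q3} {q5}
  V14: {q2} {q5}
  V23: {q3} {q4}
  V24: {q2} {q4}
  V34: {q4} {q5}
  V123: {q3}
  V124: {q2}
  V134: {q5}
  V234: {q4}
C dims 12,12,4; δ0: rk 8, SNF 1^8; δ1: rk 4, SNF 1^4
Ȟ^0 = (12 − 8) − 0 = 4, so Ȟ^0 ≅ Z^4
Ȟ^1 = (12 − 4) − 8 = 0, so Ȟ^1 ≅ 0
Ȟ^2 = (4 − 0) − 4 = 0, so Ȟ^2 ≅ 0


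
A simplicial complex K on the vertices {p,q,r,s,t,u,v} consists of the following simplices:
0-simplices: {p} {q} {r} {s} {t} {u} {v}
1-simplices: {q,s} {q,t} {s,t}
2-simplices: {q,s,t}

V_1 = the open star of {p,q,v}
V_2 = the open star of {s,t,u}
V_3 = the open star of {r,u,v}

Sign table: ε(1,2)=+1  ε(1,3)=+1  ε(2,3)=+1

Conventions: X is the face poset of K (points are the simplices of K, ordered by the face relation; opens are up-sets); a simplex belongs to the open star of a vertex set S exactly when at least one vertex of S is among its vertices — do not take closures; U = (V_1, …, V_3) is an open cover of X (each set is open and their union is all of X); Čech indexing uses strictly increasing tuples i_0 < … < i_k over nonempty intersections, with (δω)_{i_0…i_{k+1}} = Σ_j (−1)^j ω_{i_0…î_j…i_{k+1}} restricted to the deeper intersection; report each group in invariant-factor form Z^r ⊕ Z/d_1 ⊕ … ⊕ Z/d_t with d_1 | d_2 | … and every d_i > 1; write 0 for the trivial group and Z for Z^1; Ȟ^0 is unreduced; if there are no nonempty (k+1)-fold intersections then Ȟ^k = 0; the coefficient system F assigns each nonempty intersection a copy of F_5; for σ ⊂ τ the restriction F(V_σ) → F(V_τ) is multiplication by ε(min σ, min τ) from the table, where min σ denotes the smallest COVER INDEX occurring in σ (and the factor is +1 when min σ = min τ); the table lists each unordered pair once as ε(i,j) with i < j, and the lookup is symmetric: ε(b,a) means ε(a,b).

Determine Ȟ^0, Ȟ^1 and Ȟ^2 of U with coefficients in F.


intersection data:
  V1={{p},{q},{v},{q,s},{q,t},{q,s,t}} V2={{s},{t},{u},{q,s},{q,t},{s,t},{q,s,t}} V3={{r},{u},{v}}
  V12={{q,s},{q,t},{q,s,t}} V13={{v}} V23={{u}}
C dims 3,3; δ0: rk_F5 2
Ȟ^0 = (3 − 2) − 0 = 1, so Ȟ^0 ≅ Z/5
Ȟ^1 = (3 − 0) − 2 = 1, so Ȟ^1 ≅ Z/5
Ȟ^2 = (0 − 0) − 0 = 0, so Ȟ^2 ≅ 0

Ȟ^0(U;F) ≅ Z/5; Ȟ^1(U;F) ≅ Z/5; Ȟ^2(U;F) ≅ 0


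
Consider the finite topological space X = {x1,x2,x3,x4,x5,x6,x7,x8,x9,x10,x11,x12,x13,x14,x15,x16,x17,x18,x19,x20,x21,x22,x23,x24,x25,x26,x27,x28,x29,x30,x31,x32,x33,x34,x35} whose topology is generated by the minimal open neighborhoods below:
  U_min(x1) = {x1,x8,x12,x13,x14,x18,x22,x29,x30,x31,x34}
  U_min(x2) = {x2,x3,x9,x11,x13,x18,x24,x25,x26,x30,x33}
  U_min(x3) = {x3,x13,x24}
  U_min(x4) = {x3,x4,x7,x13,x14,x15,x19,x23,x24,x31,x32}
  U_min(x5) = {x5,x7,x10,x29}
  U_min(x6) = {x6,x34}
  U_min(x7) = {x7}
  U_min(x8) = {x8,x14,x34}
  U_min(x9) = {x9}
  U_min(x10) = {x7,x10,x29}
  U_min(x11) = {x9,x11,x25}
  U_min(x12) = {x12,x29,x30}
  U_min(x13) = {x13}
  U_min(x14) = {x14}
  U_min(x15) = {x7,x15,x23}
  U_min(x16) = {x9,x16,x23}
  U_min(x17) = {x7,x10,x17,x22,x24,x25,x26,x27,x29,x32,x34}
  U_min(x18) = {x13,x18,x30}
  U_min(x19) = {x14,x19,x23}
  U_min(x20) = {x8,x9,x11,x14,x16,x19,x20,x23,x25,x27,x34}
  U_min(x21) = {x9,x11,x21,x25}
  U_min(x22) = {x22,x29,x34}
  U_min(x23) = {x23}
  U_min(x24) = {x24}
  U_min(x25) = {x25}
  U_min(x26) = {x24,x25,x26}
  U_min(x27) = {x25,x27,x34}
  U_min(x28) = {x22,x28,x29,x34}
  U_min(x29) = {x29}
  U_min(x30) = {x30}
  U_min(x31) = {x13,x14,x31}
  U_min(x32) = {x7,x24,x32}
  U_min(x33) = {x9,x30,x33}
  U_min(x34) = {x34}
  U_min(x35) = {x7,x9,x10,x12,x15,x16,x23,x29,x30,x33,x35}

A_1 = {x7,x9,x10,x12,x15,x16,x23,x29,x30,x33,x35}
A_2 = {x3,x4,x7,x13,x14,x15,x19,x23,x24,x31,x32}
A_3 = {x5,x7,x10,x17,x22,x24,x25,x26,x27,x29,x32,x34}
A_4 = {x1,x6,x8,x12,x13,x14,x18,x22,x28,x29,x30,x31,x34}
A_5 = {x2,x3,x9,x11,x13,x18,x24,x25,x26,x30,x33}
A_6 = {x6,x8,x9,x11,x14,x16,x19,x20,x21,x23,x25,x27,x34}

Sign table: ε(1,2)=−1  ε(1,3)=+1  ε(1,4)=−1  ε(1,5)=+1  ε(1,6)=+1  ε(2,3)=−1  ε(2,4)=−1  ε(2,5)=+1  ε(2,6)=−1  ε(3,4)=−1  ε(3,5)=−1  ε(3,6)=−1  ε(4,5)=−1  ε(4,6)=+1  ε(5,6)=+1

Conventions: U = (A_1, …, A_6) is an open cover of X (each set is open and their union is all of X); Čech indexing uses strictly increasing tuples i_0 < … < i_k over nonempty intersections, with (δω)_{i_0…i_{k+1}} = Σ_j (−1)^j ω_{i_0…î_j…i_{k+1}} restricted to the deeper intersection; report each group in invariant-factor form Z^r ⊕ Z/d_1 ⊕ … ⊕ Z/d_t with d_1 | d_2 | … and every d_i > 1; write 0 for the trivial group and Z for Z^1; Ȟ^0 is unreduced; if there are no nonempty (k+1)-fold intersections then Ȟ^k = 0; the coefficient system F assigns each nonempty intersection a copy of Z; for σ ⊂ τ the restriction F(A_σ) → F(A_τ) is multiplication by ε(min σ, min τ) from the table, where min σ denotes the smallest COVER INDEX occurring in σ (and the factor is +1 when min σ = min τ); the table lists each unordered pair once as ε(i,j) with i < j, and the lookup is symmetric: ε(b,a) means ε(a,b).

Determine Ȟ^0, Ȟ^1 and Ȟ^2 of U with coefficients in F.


Ȟ^0 ≅ 0,  Ȟ^1 ≅ Z/2,  Ȟ^2 ≅ Z

nonempty overlaps:
  A12={x7,x15,x23} A13={x7,x10,x29} A14={x12,x29,x30} A15={x9,x30,x33} A16={x9,x16,x23} A23={x7,x24,x32} A24={x13,x14,x31} A25={x3,x13,x24} A26={x14,x19,x23} A34={x22,x29,x34} A35={x24,x25,x26} A36={x25,x27,x34} A45={x13,x18,x30} A46={x6,x8,x14,x34} A56={x9,x11,x25}
  A123={x7} A126={x23} A134={x29} A145={x30} A156={x9} A235={x24} A245={x13} A246={x14} A346={x34} A356={x25}
C dims 6,15,10; δ0: rk 6, SNF 1^5·2; δ1: rk 9, SNF 1^9
degree 0: 6−6−0 = 0 → Ȟ^0 ≅ 0
degree 1: 15−9−6 = 0 plus torsion [2] → Ȟ^1 ≅ Z/2
degree 2: 10−0−9 = 1 → Ȟ^2 ≅ Z


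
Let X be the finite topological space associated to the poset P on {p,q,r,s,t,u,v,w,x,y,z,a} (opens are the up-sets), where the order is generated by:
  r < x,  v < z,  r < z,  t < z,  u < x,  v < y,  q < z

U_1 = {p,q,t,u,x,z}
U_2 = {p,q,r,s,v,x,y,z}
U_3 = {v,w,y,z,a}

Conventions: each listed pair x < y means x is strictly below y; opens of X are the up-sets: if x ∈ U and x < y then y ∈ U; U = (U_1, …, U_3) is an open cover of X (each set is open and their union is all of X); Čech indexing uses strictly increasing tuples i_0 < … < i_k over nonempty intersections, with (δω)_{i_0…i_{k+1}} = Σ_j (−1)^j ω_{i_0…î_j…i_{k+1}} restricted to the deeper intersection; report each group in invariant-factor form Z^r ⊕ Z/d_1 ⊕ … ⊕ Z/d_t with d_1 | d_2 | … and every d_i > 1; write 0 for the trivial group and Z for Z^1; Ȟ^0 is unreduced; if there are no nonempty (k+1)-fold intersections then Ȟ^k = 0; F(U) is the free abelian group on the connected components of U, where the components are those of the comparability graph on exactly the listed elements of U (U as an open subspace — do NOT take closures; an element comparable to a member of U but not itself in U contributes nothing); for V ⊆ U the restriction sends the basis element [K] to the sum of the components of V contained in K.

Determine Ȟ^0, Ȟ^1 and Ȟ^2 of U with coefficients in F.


Ȟ^0 = Z^5, Ȟ^1 = 0, Ȟ^2 = 0

intersection data:
  U12={p,q,x,z} U13={z} U23={v,y,z}
  U123={z}
components per intersection:
  U1: {p} {q,t,z} {u,x}
  U2: {p} {q,r,v,x,y,z} {s}
  U3: {v,y,z} {w} {a}
  U12: {p} {q,z} {x}
  U13: {z}
  U23: {v,y,z}
  U123: {z}
C dims 9,5,1; δ0: rk 4, SNF 1^4; δ1: rk 1, SNF 1^1
Ȟ^0 = (9 − 4) − 0 = 5, so Ȟ^0 ≅ Z^5
Ȟ^1 = (5 − 1) − 4 = 0, so Ȟ^1 ≅ 0
Ȟ^2 = (1 − 0) − 1 = 0, so Ȟ^2 ≅ 0


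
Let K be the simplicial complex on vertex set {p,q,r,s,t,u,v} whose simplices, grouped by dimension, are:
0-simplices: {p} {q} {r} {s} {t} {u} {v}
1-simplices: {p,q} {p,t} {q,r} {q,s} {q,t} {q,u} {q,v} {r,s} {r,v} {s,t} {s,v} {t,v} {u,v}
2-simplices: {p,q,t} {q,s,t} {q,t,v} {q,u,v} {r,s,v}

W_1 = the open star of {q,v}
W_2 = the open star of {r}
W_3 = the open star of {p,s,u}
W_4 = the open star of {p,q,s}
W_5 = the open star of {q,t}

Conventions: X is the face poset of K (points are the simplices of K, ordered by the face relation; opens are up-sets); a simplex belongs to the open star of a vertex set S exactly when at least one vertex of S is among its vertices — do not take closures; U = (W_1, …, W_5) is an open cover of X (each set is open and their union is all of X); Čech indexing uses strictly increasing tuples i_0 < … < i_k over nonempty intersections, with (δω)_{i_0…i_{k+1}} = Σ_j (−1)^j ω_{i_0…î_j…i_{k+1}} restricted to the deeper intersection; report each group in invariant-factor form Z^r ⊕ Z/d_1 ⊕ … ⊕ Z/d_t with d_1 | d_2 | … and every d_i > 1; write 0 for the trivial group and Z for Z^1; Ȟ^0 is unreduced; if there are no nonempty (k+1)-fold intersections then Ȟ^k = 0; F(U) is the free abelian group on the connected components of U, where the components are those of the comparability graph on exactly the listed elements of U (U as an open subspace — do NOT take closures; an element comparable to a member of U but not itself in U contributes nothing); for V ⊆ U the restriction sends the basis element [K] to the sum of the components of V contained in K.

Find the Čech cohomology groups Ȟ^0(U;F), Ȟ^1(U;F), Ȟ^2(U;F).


nonempty intersections:
  W1={{q},{v},{p,q},{q,r},{q,s},{q,t},{q,u},{q,v},{r,v},{s,v},{t,v},{u,v},{p,q,t},{q,s,t},{q,t,v},{q,u,v},{r,s,v}} W2={{r},{q,r},{r,s},{r,v},{r,s,v}} W3={{p},{s},{u},{p,q},{p,t},{q,s},{q,u},{r,s},{s,t},{s,v},{u,v},{p,q,t},{q,s,t},{q,u,v},{r,s,v}} W4={{p},{q},{s},{p,q},{p,t},{q,r},{q,s},{q,t},{q,u},{q,v},{r,s},{s,t},{s,v},{p,q,t},{q,s,t},{q,t,v},{q,u,v},{r,s,v}} W5={{q},{t},{p,q},{p,t},{q,r},{q,s},{q,t},{q,u},{q,v},{s,t},{t,v},{p,q,t},{q,s,t},{q,t,v},{q,u,v}}
  W12={{q,r},{r,v},{r,s,v}} W13={{p,q},{q,s},{q,u},{s,v},{u,v},{p,q,t},{q,s,t},{q,u,v},{r,s,v}} W14={{q},{p,q},{q,r},{q,s},{q,t},{q,u},{q,v},{s,v},{p,q,t},{q,s,t},{q,t,v},{q,u,v},{r,s,v}} W15={{q},{p,q},{q,r},{q,s},{q,t},{q,u},{q,v},{t,v},{p,q,t},{q,s,t},{q,t,v},{q,u,v}} W23={{r,s},{r,s,v}} W24={{q,r},{r,s},{r,s,v}} W25={{q,r}} W34={{p},{s},{p,q},{p,t},{q,s},{q,u},{r,s},{s,t},{s,v},{p,q,t},{q,s,t},{q,u,v},{r,s,v}} W35={{p,q},{p,t},{q,s},{q,u},{s,t},{p,q,t},{q,s,t},{q,u,v}} W45={{q},{p,q},{p,t},{q,r},{q,s},{q,t},{q,u},{q,v},{s,t},{p,q,t},{q,s,t},{q,t,v},{q,u,v}}
  W123={{r,s,v}} W124={{q,r},{r,s,v}} W125={{q,r}} W134={{p,q},{q,s},{q,u},{s,v},{p,q,t},{q,s,t},{q,u,v},{r,s,v}} W135={{p,q},{q,s},{q,u},{p,q,t},{q,s,t},{q,u,v}} W145={{q},{p,q},{q,r},{q,s},{q,t},{q,u},{q,v},{p,q,t},{q,s,t},{q,t,v},{q,u,v}} W234={{r,s},{r,s,v}} W245={{q,r}} W345={{p,q},{p,t},{q,s},{q,u},{s,t},{p,q,t},{q,s,t},{q,u,v}}
  W1234={{r,s,v}} W1245={{q,r}} W1345={{p,q},{q,s},{q,u},{p,q,t},{q,s,t},{q,u,v}}
components per intersection:
  W1: {{q},{v},{p,q},{q,r},{q,s},{q,t},{q,u},{q,v},{r,v},{s,v},{t,v},{u,v},{p,q,t},{q,s,t},{q,t,v},{q,u,v},{r,s,v}}
  W2: {{r},{q,r},{r,s},{r,v},{r,s,v}}
  W3: {{p},{p,q},{p,t},{p,q,t}} {{s},{q,s},{r,s},{s,t},{s,v},{q,s,t},{r,s,v}} {{u},{q,u},{u,v},{q,u,v}}
  W4: {{p},{q},{s},{p,q},{p,t},{q,r},{q,s},{q,t},{q,u},{q,v},{r,s},{s,t},{s,v},{p,q,t},{q,s,t},{q,t,v},{q,u,v},{r,s,v}}
  W5: {{q},{t},{p,q},{p,t},{q,r},{q,s},{q,t},{q,u},{q,v},{s,t},{t,v},{p,q,t},{q,s,t},{q,t,v},{q,u,v}}
  W12: {{q,r}} {{r,v},{r,s,v}}
  W13: {{p,q},{p,q,t}} {{q,s},{q,s,t}} {{q,u},{u,v},{q,u,v}} {{s,v},{r,s,v}}
  W14: {{q},{p,q},{q,r},{q,s},{q,t},{q,u},{q,v},{p,q,t},{q,s,t},{q,t,v},{q,u,v}} {{s,v},{r,s,v}}
  W15: {{q},{p,q},{q,r},{q,s},{q,t},{q,u},{q,v},{t,v},{p,q,t},{q,s,t},{q,t,v},{q,u,v}}
  W23: {{r,s},{r,s,v}}
  W24: {{q,r}} {{r,s},{r,s,v}}
  W25: {{q,r}}
  W34: {{p},{p,q},{p,t},{p,q,t}} {{s},{q,s},{r,s},{s,t},{s,v},{q,s,t},{r,s,v}} {{q,u},{q,u,v}}
  W35: {{p,q},{p,t},{p,q,t}} {{q,s},{s,t},{q,s,t}} {{q,u},{q,u,v}}
  W45: {{q},{p,q},{p,t},{q,r},{q,s},{q,t},{q,u},{q,v},{s,t},{p,q,t},{q,s,t},{q,t,v},{q,u,v}}
  W123: {{r,s,v}}
  W124: {{q,r}} {{r,s,v}}
  W125: {{q,r}}
  W134: {{p,q},{p,q,t}} {{q,s},{q,s,t}} {{q,u},{q,u,v}} {{s,v},{r,s,v}}
  W135: {{p,q},{p,q,t}} {{q,s},{q,s,t}} {{q,u},{q,u,v}}
  W145: {{q},{p,q},{q,r},{q,s},{q,t},{q,u},{q,v},{p,q,t},{q,s,t},{q,t,v},{q,u,v}}
  W234: {{r,s},{r,s,v}}
  W245: {{q,r}}
  W345: {{p,q},{p,t},{p,q,t}} {{q,s},{s,t},{q,s,t}} {{q,u},{q,u,v}}
  W1234: {{r,s,v}}
  W1245: {{q,r}}
  W1345: {{p,q},{p,q,t}} {{q,s},{q,s,t}} {{q,u},{q,u,v}}
C dims 7,20,17,5; δ0: rk 6, SNF 1^6; δ1: rk 12, SNF 1^12; δ2: rk 5, SNF 1^5
Ȟ^0: (7−6)−0=1 ⇒ Z
Ȟ^1: (20−12)−6=2 ⇒ Z^2
Ȟ^2: (17−5)−12=0 ⇒ 0

Ȟ^0 ≅ Z; Ȟ^1 ≅ Z^2; Ȟ^2 ≅ 0


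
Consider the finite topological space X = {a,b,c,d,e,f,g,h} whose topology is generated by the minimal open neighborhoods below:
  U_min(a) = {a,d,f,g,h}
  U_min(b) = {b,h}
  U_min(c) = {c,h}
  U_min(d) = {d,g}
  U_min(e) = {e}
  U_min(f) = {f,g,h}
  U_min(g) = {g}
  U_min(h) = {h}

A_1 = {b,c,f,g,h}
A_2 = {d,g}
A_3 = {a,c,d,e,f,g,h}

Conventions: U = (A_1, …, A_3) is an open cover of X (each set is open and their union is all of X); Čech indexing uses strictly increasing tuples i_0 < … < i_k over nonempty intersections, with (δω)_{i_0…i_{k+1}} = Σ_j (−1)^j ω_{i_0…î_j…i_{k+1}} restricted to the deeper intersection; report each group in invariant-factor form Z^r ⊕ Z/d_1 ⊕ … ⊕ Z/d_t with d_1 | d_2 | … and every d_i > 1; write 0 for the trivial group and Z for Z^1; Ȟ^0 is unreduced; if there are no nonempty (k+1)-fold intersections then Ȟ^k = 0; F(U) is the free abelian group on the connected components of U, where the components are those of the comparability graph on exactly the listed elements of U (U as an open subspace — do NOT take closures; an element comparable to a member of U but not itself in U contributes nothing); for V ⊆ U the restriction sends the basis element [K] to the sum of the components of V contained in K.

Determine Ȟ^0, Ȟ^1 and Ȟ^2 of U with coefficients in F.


Ȟ^0(U;F) ≅ Z^2, Ȟ^1(U;F) ≅ 0 and Ȟ^2(U;F) ≅ 0

nerve simplices:
  A12={g} A13={c,f,g,h} A23={d,g}
  A123={g}
components per intersection:
  A1: {b,c,f,g,h}
  A2: {d,g}
  A3: {a,c,d,f,g,h} {e}
  A12: {g}
  A13: {c,f,g,h}
  A23: {d,g}
  A123: {g}
C dims 4,3,1; δ0: rk 2, SNF 1^2; δ1: rk 1, SNF 1^1
degree 0: 4−2−0 = 2 → Ȟ^0 ≅ Z^2
degree 1: 3−1−2 = 0 → Ȟ^1 ≅ 0
degree 2: 1−0−1 = 0 → Ȟ^2 ≅ 0


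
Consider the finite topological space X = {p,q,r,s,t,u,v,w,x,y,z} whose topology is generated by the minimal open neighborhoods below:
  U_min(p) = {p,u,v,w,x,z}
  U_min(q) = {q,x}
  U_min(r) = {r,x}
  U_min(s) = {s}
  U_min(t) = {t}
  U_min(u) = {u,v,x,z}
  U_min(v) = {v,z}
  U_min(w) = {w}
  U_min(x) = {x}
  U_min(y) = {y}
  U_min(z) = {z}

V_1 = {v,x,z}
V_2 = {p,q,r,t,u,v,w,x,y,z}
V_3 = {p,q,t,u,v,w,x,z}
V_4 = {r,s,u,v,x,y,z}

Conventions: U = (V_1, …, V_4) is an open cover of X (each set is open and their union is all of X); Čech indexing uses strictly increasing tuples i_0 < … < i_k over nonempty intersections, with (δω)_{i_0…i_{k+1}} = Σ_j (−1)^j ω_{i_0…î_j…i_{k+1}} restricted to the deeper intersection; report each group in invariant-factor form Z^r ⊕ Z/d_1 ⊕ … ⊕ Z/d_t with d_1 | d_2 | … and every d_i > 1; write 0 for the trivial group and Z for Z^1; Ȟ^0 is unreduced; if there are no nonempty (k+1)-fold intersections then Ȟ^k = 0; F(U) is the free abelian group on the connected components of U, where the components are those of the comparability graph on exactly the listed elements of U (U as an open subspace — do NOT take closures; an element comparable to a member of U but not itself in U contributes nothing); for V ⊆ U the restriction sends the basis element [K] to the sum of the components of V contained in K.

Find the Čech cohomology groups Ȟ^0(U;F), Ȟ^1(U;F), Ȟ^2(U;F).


Ȟ^0 ≅ Z^4,  Ȟ^1 ≅ 0,  Ȟ^2 ≅ 0

nonempty overlaps:
  V12={v,x,z} V13={v,x,z} V14={v,x,z} V23={p,q,t,u,v,w,x,z} V24={r,u,v,x,y,z} V34={u,v,x,z}
  V123={v,x,z} V124={v,x,z} V134={v,x,z} V234={u,v,x,z}
  V1234={v,x,z}
components per intersection:
  V1: {v,z} {x}
  V2: {p,q,r,u,v,w,x,z} {t} {y}
  V3: {p,q,u,v,w,x,z} {t}
  V4: {r,u,v,x,z} {s} {y}
  V12: {v,z} {x}
  V13: {v,z} {x}
  V14: {v,z} {x}
  V23: {p,q,u,v,w,x,z} {t}
  V24: {r,u,v,x,z} {y}
  V34: {u,v,x,z}
  V123: {v,z} {x}
  V124: {v,z} {x}
  V134: {v,z} {x}
  V234: {u,v,x,z}
  V1234: {v,z} {x}
C dims 10,11,7,2; δ0: rk 6, SNF 1^6; δ1: rk 5, SNF 1^5; δ2: rk 2, SNF 1^2
degree 0: 10−6−0 = 4 → Ȟ^0 ≅ Z^4
degree 1: 11−5−6 = 0 → Ȟ^1 ≅ 0
degree 2: 7−2−5 = 0 → Ȟ^2 ≅ 0


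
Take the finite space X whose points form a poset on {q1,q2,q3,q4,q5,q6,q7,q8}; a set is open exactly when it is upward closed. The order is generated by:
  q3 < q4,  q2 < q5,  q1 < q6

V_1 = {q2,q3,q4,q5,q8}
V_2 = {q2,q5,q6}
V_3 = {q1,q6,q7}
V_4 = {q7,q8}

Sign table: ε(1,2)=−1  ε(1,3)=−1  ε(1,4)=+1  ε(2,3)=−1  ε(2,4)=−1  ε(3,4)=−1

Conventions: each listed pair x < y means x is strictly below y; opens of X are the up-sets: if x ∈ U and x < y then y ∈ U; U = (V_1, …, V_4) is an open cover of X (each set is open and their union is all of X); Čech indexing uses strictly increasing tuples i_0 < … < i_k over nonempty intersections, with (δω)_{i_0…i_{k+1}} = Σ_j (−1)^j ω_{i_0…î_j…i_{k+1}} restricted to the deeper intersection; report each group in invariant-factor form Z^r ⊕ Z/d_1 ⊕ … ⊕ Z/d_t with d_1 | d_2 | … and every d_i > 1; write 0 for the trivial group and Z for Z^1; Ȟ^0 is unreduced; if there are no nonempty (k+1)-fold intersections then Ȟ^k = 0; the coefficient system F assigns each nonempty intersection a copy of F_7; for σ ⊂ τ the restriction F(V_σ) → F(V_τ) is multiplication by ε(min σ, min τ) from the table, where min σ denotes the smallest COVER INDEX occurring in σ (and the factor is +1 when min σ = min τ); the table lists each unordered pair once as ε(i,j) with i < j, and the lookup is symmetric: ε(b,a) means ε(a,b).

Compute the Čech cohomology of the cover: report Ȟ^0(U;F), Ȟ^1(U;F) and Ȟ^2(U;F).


Ȟ^0(U;F) ≅ 0,  Ȟ^1(U;F) ≅ 0,  Ȟ^2(U;F) ≅ 0

nerve of the cover:
  V12={q2,q5} V14={q8} V23={q6} V34={q7}
C dims 4,4; δ0: rk_F7 4
Ȟ^0 = (4 − 4) − 0 = 0, so Ȟ^0 ≅ 0
Ȟ^1 = (4 − 0) − 4 = 0, so Ȟ^1 ≅ 0
Ȟ^2 = (0 − 0) − 0 = 0, so Ȟ^2 ≅ 0


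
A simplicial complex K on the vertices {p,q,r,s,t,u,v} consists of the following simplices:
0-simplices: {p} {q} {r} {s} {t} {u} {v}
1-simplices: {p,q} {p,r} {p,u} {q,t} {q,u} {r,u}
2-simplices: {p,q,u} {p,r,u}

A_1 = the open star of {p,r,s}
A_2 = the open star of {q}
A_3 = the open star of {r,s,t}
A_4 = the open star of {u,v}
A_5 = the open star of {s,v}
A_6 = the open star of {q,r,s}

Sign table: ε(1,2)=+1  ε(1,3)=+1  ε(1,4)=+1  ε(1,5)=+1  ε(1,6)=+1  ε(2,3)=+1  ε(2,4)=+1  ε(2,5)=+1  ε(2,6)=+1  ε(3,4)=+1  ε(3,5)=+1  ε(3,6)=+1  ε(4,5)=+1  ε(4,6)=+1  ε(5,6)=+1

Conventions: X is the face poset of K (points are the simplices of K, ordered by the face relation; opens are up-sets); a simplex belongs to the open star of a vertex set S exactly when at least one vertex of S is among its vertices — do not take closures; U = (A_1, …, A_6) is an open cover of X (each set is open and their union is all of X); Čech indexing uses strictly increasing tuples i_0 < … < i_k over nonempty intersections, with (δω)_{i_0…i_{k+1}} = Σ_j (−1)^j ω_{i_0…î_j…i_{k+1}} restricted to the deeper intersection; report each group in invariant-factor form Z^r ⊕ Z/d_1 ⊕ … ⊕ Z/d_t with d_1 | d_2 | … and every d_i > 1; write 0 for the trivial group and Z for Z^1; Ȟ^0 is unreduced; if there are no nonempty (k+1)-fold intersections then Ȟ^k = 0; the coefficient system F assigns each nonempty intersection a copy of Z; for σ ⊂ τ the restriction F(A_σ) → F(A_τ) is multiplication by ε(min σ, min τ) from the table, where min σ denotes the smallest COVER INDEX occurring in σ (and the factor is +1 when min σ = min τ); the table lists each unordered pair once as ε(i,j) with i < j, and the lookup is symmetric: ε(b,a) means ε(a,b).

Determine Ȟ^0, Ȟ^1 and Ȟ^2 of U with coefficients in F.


nonempty intersections:
  A1={{p},{r},{s},{p,q},{p,r},{p,u},{r,u},{p,q,u},{p,r,u}} A2={{q},{p,q},{q,t},{q,u},{p,q,u}} A3={{r},{s},{t},{p,r},{q,t},{r,u},{p,r,u}} A4={{u},{v},{p,u},{q,u},{r,u},{p,q,u},{p,r,u}} A5={{s},{v}} A6={{q},{r},{s},{p,q},{p,r},{q,t},{q,u},{r,u},{p,q,u},{p,r,u}}
  A12={{p,q},{p,q,u}} A13={{r},{s},{p,r},{r,u},{p,r,u}} A14={{p,u},{r,u},{p,q,u},{p,r,u}} A15={{s}} A16={{r},{s},{p,q},{p,r},{r,u},{p,q,u},{p,r,u}} A23={{q,t}} A24={{q,u},{p,q,u}} A26={{q},{p,q},{q,t},{q,u},{p,q,u}} A34={{r,u},{p,r,u}} A35={{s}} A36={{r},{s},{p,r},{q,t},{r,u},{p,r,u}} A45={{v}} A46={{q,u},{r,u},{p,q,u},{p,r,u}} A56={{s}}
  A124={{p,q,u}} A126={{p,q},{p,q,u}} A134={{r,u},{p,r,u}} A135={{s}} A136={{r},{s},{p,r},{r,u},{p,r,u}} A146={{r,u},{p,q,u},{p,r,u}} A156={{s}} A236={{q,t}} A246={{q,u},{p,q,u}} A346={{r,u},{p,r,u}} A356={{s}}
  A1246={{p,q,u}} A1346={{r,u},{p,r,u}} A1356={{s}}
C dims 6,14,11,3; δ0: rk 5, SNF 1^5; δ1: rk 8, SNF 1^8; δ2: rk 3, SNF 1^3
Ȟ^0: (6−5)−0=1 ⇒ Z
Ȟ^1: (14−8)−5=1 ⇒ Z
Ȟ^2: (11−3)−8=0 ⇒ 0

Ȟ^0 ≅ Z, Ȟ^1 ≅ Z, Ȟ^2 ≅ 0


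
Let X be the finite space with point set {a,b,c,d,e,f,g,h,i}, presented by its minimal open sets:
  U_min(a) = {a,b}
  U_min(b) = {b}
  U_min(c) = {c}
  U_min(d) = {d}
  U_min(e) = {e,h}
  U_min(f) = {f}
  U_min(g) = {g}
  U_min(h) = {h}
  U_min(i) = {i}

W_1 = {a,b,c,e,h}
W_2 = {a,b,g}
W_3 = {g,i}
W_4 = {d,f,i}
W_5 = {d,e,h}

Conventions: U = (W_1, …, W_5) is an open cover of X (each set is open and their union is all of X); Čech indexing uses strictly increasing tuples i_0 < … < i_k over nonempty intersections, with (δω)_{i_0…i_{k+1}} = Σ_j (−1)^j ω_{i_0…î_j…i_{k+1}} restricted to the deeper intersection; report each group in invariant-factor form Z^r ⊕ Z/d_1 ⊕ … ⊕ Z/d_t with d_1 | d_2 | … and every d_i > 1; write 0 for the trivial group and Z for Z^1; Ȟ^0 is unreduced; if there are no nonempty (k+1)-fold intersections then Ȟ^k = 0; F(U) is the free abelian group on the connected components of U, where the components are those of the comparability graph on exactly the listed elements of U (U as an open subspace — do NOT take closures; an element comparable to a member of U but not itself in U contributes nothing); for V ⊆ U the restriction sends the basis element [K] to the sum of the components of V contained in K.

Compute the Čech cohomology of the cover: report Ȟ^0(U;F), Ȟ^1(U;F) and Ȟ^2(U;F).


cover nerve:
  W12={a,b} W15={e,h} W23={g} W34={i} W45={d}
components per intersection:
  W1: {a,b} {c} {e,h}
  W2: {a,b} {g}
  W3: {g} {i}
  W4: {d} {f} {i}
  W5: {d} {e,h}
  W12: {a,b}
  W15: {e,h}
  W23: {g}
  W34: {i}
  W45: {d}
C dims 12,5; δ0: rk 5, SNF 1^5
Ȟ^0: (12−5)−0=7 ⇒ Z^7
Ȟ^1: (5−0)−5=0 ⇒ 0
Ȟ^2: (0−0)−0=0 ⇒ 0

Ȟ^0 = Z^7; Ȟ^1 = 0; Ȟ^2 = 0


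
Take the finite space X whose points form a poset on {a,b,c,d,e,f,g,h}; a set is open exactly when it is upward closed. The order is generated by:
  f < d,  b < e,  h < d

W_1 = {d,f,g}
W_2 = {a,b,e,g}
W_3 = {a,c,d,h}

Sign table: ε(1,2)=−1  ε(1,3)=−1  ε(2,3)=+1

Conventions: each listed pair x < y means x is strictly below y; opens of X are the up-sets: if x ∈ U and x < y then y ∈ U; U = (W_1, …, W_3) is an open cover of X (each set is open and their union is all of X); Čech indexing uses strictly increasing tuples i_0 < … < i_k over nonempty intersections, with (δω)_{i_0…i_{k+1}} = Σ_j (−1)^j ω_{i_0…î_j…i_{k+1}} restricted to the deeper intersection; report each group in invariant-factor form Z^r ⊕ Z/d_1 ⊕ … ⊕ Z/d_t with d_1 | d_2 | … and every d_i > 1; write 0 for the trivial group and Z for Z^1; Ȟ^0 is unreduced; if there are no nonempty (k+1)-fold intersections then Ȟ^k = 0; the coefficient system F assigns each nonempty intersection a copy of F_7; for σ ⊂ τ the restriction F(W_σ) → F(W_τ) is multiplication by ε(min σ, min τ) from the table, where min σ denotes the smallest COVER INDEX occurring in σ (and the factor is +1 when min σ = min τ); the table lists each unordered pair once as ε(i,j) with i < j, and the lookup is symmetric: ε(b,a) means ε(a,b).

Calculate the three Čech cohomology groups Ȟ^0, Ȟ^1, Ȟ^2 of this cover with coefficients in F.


Ȟ^0 ≅ Z/7,  Ȟ^1 ≅ Z/7,  Ȟ^2 ≅ 0

nerve simplices:
  W12={g} W13={d} W23={a}
C dims 3,3; δ0: rk_F7 2
degree 0: 3−2−0 = 1 → Ȟ^0 ≅ Z/7
degree 1: 3−0−2 = 1 → Ȟ^1 ≅ Z/7
degree 2: 0−0−0 = 0 → Ȟ^2 ≅ 0


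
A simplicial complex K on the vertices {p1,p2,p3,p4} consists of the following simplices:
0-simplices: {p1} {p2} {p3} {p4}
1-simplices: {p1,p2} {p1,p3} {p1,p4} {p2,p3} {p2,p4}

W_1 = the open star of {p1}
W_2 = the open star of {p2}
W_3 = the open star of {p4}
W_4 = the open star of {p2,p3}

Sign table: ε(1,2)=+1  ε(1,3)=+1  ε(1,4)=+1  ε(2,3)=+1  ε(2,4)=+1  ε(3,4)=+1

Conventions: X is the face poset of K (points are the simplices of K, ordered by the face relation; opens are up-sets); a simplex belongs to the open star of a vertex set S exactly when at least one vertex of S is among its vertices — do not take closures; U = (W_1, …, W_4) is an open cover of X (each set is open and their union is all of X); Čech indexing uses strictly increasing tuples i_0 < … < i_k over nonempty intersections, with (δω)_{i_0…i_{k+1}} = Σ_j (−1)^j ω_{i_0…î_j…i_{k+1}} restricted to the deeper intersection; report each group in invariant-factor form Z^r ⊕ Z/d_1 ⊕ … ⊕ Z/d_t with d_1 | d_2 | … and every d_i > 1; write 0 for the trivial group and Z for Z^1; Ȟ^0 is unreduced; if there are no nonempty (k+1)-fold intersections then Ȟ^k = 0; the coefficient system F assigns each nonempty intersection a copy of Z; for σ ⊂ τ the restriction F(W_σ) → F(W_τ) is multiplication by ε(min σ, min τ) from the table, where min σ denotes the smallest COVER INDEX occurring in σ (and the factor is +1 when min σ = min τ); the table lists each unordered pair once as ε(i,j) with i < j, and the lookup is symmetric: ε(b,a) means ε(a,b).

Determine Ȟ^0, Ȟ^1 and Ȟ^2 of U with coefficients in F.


intersection data:
  W1={{p1},{p1,p2},{p1,p3},{p1,p4}} W2={{p2},{p1,p2},{p2,p3},{p2,p4}} W3={{p4},{p1,p4},{p2,p4}} W4={{p2},{p3},{p1,p2},{p1,p3},{p2,p3},{p2,p4}}
  W12={{p1,p2}} W13={{p1,p4}} W14={{p1,p2},{p1,p3}} W23={{p2,p4}} W24={{p2},{p1,p2},{p2,p3},{p2,p4}} W34={{p2,p4}}
  W124={{p1,p2}} W234={{p2,p4}}
C dims 4,6,2; δ0: rk 3, SNF 1^3; δ1: rk 2, SNF 1^2
Ȟ^0 = (4 − 3) − 0 = 1, so Ȟ^0 ≅ Z
Ȟ^1 = (6 − 2) − 3 = 1, so Ȟ^1 ≅ Z
Ȟ^2 = (2 − 0) − 2 = 0, so Ȟ^2 ≅ 0

Ȟ^0(U;F) ≅ Z,  Ȟ^1(U;F) ≅ Z,  Ȟ^2(U;F) ≅ 0


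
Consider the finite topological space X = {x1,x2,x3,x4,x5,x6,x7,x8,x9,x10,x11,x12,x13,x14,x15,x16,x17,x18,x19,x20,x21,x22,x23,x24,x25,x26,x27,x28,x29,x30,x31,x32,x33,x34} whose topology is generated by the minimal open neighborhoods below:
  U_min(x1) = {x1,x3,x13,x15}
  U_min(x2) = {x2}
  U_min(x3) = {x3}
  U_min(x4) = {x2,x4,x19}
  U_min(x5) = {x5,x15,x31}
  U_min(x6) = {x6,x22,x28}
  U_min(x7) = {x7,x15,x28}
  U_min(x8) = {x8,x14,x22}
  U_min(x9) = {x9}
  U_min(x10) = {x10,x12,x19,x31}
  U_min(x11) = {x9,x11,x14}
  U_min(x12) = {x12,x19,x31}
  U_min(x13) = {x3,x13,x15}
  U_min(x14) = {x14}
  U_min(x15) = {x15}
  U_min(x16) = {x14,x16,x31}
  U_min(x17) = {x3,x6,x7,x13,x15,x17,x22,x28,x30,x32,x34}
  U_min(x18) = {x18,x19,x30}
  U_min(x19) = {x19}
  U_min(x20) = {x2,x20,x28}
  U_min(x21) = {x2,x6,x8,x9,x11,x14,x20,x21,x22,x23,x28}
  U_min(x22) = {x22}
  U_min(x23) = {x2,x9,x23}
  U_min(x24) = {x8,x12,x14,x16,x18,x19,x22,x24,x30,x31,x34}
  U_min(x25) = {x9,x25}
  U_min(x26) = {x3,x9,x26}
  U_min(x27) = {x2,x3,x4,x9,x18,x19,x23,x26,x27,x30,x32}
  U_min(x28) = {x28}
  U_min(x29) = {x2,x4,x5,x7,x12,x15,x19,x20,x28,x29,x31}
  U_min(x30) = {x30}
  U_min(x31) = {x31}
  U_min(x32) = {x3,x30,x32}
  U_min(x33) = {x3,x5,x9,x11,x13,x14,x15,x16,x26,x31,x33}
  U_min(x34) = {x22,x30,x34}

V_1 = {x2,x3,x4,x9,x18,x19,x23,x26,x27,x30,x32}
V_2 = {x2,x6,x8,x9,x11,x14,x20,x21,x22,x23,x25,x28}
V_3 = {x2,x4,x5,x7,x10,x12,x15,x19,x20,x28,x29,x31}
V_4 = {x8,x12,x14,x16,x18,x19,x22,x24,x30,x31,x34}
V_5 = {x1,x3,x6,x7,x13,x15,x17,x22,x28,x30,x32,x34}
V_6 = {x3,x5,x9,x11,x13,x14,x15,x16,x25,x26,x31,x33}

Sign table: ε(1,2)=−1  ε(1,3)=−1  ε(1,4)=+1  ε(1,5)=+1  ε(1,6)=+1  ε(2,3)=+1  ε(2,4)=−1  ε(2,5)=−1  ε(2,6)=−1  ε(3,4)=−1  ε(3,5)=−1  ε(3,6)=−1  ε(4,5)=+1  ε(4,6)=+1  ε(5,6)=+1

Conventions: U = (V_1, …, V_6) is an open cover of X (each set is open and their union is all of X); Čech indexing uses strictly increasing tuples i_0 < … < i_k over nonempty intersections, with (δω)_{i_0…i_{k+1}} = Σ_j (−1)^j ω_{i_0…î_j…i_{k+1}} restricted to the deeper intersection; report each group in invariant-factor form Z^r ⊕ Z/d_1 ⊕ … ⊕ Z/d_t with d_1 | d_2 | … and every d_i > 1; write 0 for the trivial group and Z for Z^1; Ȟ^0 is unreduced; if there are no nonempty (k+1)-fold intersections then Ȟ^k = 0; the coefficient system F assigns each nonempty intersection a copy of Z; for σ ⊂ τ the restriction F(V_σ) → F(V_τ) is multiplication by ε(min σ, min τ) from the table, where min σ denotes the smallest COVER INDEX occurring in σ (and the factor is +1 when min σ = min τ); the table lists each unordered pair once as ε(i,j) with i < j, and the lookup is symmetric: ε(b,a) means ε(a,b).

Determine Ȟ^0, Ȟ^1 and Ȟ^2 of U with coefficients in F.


Ȟ^0 ≅ Z,  Ȟ^1 ≅ 0,  Ȟ^2 ≅ Z/2

intersection data:
  V12={x2,x9,x23} V13={x2,x4,x19} V14={x18,x19,x30} V15={x3,x30,x32} V16={x3,x9,x26} V23={x2,x20,x28} V24={x8,x14,x22} V25={x6,x22,x28} V26={x9,x11,x14,x25} V34={x12,x19,x31} V35={x7,x15,x28} V36={x5,x15,x31} V45={x22,x30,x34} V46={x14,x16,x31} V56={x3,x13,x15}
  V123={x2} V126={x9} V134={x19} V145={x30} V156={x3} V235={x28} V245={x22} V246={x14} V346={x31} V356={x15}
C dims 6,15,10; δ0: rk 5, SNF 1^5; δ1: rk 10, SNF 1^9·2
Ȟ^0 = (6 − 5) − 0 = 1, so Ȟ^0 ≅ Z
Ȟ^1 = (15 − 10) − 5 = 0, so Ȟ^1 ≅ 0
Ȟ^2 = (10 − 0) − 10 = 0 plus torsion [2], so Ȟ^2 ≅ Z/2
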